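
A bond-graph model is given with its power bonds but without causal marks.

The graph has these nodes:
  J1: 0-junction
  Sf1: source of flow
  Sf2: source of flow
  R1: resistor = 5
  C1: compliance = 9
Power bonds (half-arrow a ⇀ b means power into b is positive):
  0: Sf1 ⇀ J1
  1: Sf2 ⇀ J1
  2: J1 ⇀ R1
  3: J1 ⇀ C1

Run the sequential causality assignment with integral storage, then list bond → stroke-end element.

bond 0 stroke at Sf1  (Sf1 fixes flow; stroke at Sf1)
bond 1 stroke at Sf2  (Sf2 fixes flow; stroke at Sf2)
bond 3 stroke at J1  (C1 integral (e out))
bond 2 stroke at R1  (0-jn J1 has e-setter on 3)

β0 stroke at Sf1
β1 stroke at Sf2
β2 stroke at R1
β3 stroke at J1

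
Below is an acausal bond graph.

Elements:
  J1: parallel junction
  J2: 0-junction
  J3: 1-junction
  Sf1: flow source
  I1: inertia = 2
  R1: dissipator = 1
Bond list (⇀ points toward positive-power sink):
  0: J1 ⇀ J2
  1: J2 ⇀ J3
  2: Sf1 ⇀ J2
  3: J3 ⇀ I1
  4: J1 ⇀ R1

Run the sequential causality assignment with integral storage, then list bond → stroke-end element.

#0 stroke→J2
#1 stroke→J3
#2 stroke→Sf1
#3 stroke→I1
#4 stroke→J1

b2 stroke→Sf1  (Sf1 (Sf) sets flow on bond)
b3 stroke→I1  (prefer integral on I1)
b1 stroke→J3  (J3: bond 3 brought flow, rest push out)
b0 stroke→J2  (closing 0-jn rule on J2)
b4 stroke→J1  (J1 needs exactly one e-in)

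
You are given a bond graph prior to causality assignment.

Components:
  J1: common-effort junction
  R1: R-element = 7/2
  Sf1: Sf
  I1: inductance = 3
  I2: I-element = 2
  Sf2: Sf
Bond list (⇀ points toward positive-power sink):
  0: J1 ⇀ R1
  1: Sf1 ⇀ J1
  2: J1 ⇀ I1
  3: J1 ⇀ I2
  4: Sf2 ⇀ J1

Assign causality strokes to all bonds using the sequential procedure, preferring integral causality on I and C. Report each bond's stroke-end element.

#0 stroke→J1
#1 stroke→Sf1
#2 stroke→I1
#3 stroke→I2
#4 stroke→Sf2

β1 →Sf1  (Sf1 (Sf) sets flow on bond)
β4 →Sf2  (source Sf2 imposes f)
β2 →I1  (I1 outputs flow p/I1)
β3 →I2  (I2: I, integral causality)
β0 →J1  (J1 needs exactly one e-in)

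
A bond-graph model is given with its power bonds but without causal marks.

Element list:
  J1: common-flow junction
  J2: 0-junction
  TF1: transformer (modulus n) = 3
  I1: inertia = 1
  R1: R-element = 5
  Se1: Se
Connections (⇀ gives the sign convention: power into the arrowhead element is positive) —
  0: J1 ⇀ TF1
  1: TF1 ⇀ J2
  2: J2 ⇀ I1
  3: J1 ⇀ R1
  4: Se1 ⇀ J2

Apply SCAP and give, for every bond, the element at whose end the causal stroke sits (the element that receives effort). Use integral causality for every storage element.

β0 stroke at J1
β1 stroke at TF1
β2 stroke at I1
β3 stroke at R1
β4 stroke at J2

#4 stroke→J2  (source Se1 imposes e)
#1 stroke→TF1  (0-jn J2 has e-setter on 4)
#2 stroke→I1  (J2 effort already set via bond 4)
#0 stroke→J1  (through TF1, causality passes straight; one stroke at TF1)
#3 stroke→R1  (J1: last free bond brings flow in)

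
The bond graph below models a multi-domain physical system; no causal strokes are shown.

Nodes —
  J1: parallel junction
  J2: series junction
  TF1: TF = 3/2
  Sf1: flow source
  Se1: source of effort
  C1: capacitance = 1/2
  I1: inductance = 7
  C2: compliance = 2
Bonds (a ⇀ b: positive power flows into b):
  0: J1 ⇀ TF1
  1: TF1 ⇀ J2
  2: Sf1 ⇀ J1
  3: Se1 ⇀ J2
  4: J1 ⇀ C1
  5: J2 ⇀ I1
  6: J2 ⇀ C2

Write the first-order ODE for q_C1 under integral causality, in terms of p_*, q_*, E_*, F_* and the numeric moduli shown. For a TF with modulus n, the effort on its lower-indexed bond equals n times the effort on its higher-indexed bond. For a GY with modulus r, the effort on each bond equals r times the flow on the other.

dq_C1/dt = F_Sf1 - 2*p_I1/21

bond 2 |Sf1  (Sf1 fixes flow; stroke at Sf1)
bond 3 |J2  (Se1 fixes effort; stroke away)
bond 4 |J1  (C1 outputs effort q/C1)
bond 0 |TF1  (common-e at J1 fixed by 4)
bond 1 |J2  (TF1 one-in-one-out from 0)
bond 5 |I1  (I1 outputs flow p/I1)
bond 6 |J2  (J2: bond 5 brought flow, rest push out)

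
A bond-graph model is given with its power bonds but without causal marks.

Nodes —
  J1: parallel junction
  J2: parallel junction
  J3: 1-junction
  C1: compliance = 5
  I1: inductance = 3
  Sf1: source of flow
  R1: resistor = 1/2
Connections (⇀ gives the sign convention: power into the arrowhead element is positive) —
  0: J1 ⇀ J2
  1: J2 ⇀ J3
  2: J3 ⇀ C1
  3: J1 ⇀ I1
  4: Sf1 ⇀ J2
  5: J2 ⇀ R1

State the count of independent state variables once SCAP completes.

2  (C1, I1 all integral)

b4 |Sf1  (Sf1 fixes flow; stroke at Sf1)
b2 |J3  (C1 outputs effort q/C1)
b1 |J2  (closing 1-jn rule on J3)
b0 |J1  (J2 effort already set via bond 1)
b5 |R1  (J2: bond 1 brought effort, rest push out)
b3 |I1  (common-e at J1 fixed by 0)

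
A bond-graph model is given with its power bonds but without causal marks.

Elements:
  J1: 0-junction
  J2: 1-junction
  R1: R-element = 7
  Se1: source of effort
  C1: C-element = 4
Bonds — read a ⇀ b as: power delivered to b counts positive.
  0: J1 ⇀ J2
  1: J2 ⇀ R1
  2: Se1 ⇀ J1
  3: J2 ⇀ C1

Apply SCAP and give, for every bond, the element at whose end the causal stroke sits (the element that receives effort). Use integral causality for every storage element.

β0 →J2
β1 →R1
β2 →J1
β3 →J2

bond 2 stroke at J1  (Se1: effort source, stroke at far end)
bond 0 stroke at J2  (J1 effort already set via bond 2)
bond 3 stroke at J2  (prefer integral on C1)
bond 1 stroke at R1  (J2: last free bond brings flow in)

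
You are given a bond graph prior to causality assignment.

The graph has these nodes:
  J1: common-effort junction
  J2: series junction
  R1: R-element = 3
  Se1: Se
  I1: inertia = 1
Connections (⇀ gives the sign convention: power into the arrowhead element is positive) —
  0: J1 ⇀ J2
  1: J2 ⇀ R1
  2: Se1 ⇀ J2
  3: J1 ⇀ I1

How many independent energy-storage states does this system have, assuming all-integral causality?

1  (I1 all integral)

b2 →J2  (Se1 fixes effort; stroke away)
b3 →I1  (prefer integral on I1)
b0 →J1  (only one effort-in slot at J1)
b1 →J2  (1-jn J2 has f-setter on 0)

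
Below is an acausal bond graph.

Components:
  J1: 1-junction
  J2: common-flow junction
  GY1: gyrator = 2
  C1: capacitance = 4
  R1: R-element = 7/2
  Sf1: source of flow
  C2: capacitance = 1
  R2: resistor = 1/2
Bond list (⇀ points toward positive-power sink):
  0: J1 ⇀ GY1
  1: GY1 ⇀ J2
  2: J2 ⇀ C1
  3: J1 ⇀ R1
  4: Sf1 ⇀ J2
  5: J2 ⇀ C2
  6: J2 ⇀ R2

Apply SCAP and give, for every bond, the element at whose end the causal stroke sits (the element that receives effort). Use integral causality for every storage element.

b0 stroke→J1
b1 stroke→J2
b2 stroke→J2
b3 stroke→R1
b4 stroke→Sf1
b5 stroke→J2
b6 stroke→J2

β4 |Sf1  (Sf1 fixes flow; stroke at Sf1)
β1 |J2  (J2: bond 4 brought flow, rest push out)
β2 |J2  (J2: bond 4 brought flow, rest push out)
β5 |J2  (1-jn J2 has f-setter on 4)
β6 |J2  (common-f at J2 fixed by 4)
β0 |J1  (GY GY1: same side as bond 1)
β3 |R1  (J1: last free bond brings flow in)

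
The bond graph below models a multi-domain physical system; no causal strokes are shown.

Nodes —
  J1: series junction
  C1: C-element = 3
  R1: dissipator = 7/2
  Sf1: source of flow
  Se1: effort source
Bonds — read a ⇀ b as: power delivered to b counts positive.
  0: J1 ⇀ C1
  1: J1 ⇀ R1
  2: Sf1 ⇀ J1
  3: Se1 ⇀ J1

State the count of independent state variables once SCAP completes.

1  (C1 all integral)

bond 2 →Sf1  (Sf1 fixes flow; stroke at Sf1)
bond 3 →J1  (Se1 (Se) sets effort on bond)
bond 0 →J1  (J1 flow already set via bond 2)
bond 1 →J1  (1-jn J1 has f-setter on 2)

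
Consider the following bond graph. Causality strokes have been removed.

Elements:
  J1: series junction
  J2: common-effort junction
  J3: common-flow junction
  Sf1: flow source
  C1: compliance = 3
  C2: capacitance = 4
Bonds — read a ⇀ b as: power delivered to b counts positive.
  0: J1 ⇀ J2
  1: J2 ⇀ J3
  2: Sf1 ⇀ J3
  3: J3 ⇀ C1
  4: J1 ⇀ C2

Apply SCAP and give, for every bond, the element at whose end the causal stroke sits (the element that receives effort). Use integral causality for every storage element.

b0 stroke at J2
b1 stroke at J3
b2 stroke at Sf1
b3 stroke at J3
b4 stroke at J1

#2 →Sf1  (Sf1 fixes flow; stroke at Sf1)
#1 →J3  (common-f at J3 fixed by 2)
#3 →J3  (J3 flow already set via bond 2)
#0 →J2  (closing 0-jn rule on J2)
#4 →J1  (common-f at J1 fixed by 0)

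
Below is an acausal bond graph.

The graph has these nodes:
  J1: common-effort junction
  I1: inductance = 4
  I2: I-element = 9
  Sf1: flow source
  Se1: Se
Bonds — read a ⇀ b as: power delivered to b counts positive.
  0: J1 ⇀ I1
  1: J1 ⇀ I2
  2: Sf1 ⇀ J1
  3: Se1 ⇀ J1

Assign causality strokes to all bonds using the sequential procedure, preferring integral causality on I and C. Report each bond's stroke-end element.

b0 |I1
b1 |I2
b2 |Sf1
b3 |J1

β2 →Sf1  (Sf1 fixes flow; stroke at Sf1)
β3 →J1  (Se1 fixes effort; stroke away)
β0 →I1  (common-e at J1 fixed by 3)
β1 →I2  (J1: bond 3 brought effort, rest push out)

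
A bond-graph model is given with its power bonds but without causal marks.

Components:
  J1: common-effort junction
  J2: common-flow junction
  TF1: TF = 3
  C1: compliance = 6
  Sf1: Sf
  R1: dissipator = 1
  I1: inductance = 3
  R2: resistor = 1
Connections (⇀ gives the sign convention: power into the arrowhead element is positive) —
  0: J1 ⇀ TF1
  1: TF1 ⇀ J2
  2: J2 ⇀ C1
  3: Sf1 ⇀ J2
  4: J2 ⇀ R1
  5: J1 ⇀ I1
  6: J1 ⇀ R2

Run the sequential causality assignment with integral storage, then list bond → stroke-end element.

#3 |Sf1  (Sf1: flow source, stroke at near end)
#1 |J2  (common-f at J2 fixed by 3)
#2 |J2  (1-jn J2 has f-setter on 3)
#4 |J2  (J2: bond 3 brought flow, rest push out)
#0 |TF1  (TF TF1: opposite of bond 1)
#5 |I1  (I1: I, integral causality)
#6 |J1  (only one effort-in slot at J1)

bond 0 |TF1
bond 1 |J2
bond 2 |J2
bond 3 |Sf1
bond 4 |J2
bond 5 |I1
bond 6 |J1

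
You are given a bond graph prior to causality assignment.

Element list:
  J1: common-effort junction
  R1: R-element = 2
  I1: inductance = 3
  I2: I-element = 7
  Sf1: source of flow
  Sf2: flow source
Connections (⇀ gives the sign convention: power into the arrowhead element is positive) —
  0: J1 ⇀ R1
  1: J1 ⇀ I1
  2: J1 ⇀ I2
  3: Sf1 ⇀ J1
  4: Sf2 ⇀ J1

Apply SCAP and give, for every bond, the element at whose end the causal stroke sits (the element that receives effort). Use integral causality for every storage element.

bond 3 stroke→Sf1  (Sf1 (Sf) sets flow on bond)
bond 4 stroke→Sf2  (source Sf2 imposes f)
bond 1 stroke→I1  (I1 outputs flow p/I1)
bond 2 stroke→I2  (prefer integral on I2)
bond 0 stroke→J1  (closing 0-jn rule on J1)

b0 |J1
b1 |I1
b2 |I2
b3 |Sf1
b4 |Sf2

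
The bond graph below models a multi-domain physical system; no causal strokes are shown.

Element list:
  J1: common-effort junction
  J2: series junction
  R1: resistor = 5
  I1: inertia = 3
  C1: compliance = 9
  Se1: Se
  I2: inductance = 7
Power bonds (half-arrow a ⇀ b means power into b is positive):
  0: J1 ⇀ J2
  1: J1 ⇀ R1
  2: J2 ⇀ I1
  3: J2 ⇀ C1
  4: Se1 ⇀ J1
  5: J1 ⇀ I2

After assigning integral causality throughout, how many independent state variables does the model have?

#4 stroke→J1  (Se1 (Se) sets effort on bond)
#0 stroke→J2  (0-jn J1 has e-setter on 4)
#1 stroke→R1  (J1: bond 4 brought effort, rest push out)
#5 stroke→I2  (0-jn J1 has e-setter on 4)
#2 stroke→I1  (I1: I, integral causality)
#3 stroke→J2  (common-f at J2 fixed by 2)

3  (C1, I1, I2 all integral)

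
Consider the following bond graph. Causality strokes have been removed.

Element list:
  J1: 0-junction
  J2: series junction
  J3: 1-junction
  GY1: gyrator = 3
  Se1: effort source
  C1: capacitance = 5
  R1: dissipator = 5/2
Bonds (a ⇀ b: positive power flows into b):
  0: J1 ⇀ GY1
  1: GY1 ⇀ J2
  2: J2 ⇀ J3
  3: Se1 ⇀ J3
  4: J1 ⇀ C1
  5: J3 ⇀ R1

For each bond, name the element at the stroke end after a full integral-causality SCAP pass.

bond 3 stroke at J3  (Se1 fixes effort; stroke away)
bond 4 stroke at J1  (C1: C, integral causality)
bond 0 stroke at GY1  (0-jn J1 has e-setter on 4)
bond 1 stroke at GY1  (through GY1, causality inverts; strokes same side of GY1)
bond 2 stroke at J2  (common-f at J2 fixed by 1)
bond 5 stroke at J3  (J3 flow already set via bond 2)

b0 stroke at GY1
b1 stroke at GY1
b2 stroke at J2
b3 stroke at J3
b4 stroke at J1
b5 stroke at J3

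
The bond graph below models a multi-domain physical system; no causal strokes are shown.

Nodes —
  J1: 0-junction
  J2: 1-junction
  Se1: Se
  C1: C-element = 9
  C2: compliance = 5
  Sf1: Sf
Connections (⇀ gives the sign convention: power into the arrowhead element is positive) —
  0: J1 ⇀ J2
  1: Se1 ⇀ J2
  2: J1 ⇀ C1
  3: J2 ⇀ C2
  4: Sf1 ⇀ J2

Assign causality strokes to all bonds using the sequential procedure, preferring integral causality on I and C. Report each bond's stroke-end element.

#0 stroke→J2
#1 stroke→J2
#2 stroke→J1
#3 stroke→J2
#4 stroke→Sf1

bond 1 |J2  (source Se1 imposes e)
bond 4 |Sf1  (Sf1: flow source, stroke at near end)
bond 0 |J2  (1-jn J2 has f-setter on 4)
bond 3 |J2  (J2: bond 4 brought flow, rest push out)
bond 2 |J1  (J1 needs exactly one e-in)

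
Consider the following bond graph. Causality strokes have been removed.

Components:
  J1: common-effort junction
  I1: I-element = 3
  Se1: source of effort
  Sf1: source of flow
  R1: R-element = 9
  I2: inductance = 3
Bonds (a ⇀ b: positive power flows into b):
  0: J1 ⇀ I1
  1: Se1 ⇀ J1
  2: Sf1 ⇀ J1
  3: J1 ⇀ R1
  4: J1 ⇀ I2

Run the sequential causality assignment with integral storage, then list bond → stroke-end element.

bond 0 stroke→I1
bond 1 stroke→J1
bond 2 stroke→Sf1
bond 3 stroke→R1
bond 4 stroke→I2

β1 →J1  (source Se1 imposes e)
β2 →Sf1  (Sf1: flow source, stroke at near end)
β0 →I1  (0-jn J1 has e-setter on 1)
β3 →R1  (J1: bond 1 brought effort, rest push out)
β4 →I2  (0-jn J1 has e-setter on 1)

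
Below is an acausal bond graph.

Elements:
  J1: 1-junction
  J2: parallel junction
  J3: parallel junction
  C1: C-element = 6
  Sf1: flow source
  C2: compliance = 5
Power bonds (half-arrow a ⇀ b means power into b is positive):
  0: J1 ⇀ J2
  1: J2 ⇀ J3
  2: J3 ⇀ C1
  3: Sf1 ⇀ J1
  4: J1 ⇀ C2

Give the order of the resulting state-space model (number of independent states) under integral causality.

β3 →Sf1  (Sf1: flow source, stroke at near end)
β0 →J1  (common-f at J1 fixed by 3)
β4 →J1  (J1 flow already set via bond 3)
β1 →J2  (only one effort-in slot at J2)
β2 →J3  (closing 0-jn rule on J3)

2  (C1, C2 all integral)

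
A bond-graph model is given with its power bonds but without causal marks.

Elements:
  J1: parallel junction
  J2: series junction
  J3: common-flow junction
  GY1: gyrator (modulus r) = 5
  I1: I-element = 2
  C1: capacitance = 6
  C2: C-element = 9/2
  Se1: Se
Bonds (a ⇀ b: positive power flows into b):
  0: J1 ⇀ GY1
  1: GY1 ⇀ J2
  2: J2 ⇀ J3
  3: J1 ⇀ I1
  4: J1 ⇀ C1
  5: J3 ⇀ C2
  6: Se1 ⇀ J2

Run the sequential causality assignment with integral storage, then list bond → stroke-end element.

bond 6 |J2  (source Se1 imposes e)
bond 3 |I1  (I1 outputs flow p/I1)
bond 4 |J1  (prefer integral on C1)
bond 0 |GY1  (J1 effort already set via bond 4)
bond 1 |GY1  (GY1: gyrator matches bond 0)
bond 2 |J2  (1-jn J2 has f-setter on 1)
bond 5 |J3  (common-f at J3 fixed by 2)

#0 →GY1
#1 →GY1
#2 →J2
#3 →I1
#4 →J1
#5 →J3
#6 →J2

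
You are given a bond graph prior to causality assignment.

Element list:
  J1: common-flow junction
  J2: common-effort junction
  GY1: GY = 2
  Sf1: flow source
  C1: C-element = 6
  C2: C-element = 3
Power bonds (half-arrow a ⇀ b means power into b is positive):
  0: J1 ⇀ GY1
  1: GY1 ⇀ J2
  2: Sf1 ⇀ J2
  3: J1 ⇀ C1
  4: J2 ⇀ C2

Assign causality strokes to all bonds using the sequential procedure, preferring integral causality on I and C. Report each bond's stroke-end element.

b0 →GY1
b1 →GY1
b2 →Sf1
b3 →J1
b4 →J2

β2 →Sf1  (Sf1: flow source, stroke at near end)
β3 →J1  (C1: C, integral causality)
β0 →GY1  (J1: last free bond brings flow in)
β1 →GY1  (GY GY1: same side as bond 0)
β4 →J2  (J2 needs exactly one e-in)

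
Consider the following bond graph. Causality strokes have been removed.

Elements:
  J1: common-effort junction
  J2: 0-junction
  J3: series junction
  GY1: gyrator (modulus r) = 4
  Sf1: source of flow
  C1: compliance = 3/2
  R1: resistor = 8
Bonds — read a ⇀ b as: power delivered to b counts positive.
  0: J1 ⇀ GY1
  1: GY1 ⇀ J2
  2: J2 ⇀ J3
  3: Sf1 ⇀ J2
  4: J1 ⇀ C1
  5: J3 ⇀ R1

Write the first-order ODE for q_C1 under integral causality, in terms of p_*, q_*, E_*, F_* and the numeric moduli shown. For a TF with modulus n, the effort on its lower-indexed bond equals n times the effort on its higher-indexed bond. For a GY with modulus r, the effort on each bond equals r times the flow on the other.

bond 3 stroke at Sf1  (Sf1: flow source, stroke at near end)
bond 4 stroke at J1  (C1 outputs effort q/C1)
bond 0 stroke at GY1  (0-jn J1 has e-setter on 4)
bond 1 stroke at GY1  (GY1: gyrator matches bond 0)
bond 2 stroke at J2  (J2 needs exactly one e-in)
bond 5 stroke at J3  (J3 flow already set via bond 2)

dq_C1/dt = -2*F_Sf1 - q_C1/3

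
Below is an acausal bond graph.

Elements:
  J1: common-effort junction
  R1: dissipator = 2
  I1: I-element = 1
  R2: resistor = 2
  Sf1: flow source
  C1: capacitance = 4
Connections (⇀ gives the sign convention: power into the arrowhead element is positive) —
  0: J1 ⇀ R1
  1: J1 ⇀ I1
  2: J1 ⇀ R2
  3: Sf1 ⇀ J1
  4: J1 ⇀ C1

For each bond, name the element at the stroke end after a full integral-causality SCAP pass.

b3 →Sf1  (Sf1 fixes flow; stroke at Sf1)
b1 →I1  (I1 integral (f out))
b4 →J1  (prefer integral on C1)
b0 →R1  (J1: bond 4 brought effort, rest push out)
b2 →R2  (common-e at J1 fixed by 4)

b0 →R1
b1 →I1
b2 →R2
b3 →Sf1
b4 →J1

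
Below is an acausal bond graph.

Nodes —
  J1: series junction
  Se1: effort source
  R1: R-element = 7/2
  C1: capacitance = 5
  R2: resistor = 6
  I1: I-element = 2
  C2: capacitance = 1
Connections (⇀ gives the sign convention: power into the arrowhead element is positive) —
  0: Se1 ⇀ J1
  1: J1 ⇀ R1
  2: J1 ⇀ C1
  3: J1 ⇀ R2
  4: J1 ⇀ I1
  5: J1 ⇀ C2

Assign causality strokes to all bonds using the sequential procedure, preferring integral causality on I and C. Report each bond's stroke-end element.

β0 |J1
β1 |J1
β2 |J1
β3 |J1
β4 |I1
β5 |J1

bond 0 stroke at J1  (Se1 fixes effort; stroke away)
bond 2 stroke at J1  (C1 outputs effort q/C1)
bond 4 stroke at I1  (prefer integral on I1)
bond 1 stroke at J1  (common-f at J1 fixed by 4)
bond 3 stroke at J1  (J1 flow already set via bond 4)
bond 5 stroke at J1  (1-jn J1 has f-setter on 4)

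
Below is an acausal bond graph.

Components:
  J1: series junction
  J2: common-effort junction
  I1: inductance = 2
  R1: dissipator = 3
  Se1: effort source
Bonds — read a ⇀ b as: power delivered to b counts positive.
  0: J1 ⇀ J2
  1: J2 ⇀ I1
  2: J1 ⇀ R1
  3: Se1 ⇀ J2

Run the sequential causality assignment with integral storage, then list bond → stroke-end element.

bond 3 stroke at J2  (Se1: effort source, stroke at far end)
bond 0 stroke at J1  (0-jn J2 has e-setter on 3)
bond 1 stroke at I1  (common-e at J2 fixed by 3)
bond 2 stroke at R1  (J1 needs exactly one f-in)

bond 0 stroke→J1
bond 1 stroke→I1
bond 2 stroke→R1
bond 3 stroke→J2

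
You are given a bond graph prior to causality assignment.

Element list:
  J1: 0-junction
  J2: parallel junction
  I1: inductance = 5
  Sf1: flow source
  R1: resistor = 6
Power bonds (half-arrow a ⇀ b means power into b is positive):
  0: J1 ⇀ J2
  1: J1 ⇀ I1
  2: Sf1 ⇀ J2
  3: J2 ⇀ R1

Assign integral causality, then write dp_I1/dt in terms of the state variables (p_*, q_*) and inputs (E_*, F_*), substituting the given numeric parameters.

dp_I1/dt = 6*F_Sf1 - 6*p_I1/5

β2 stroke at Sf1  (Sf1 (Sf) sets flow on bond)
β1 stroke at I1  (prefer integral on I1)
β0 stroke at J1  (closing 0-jn rule on J1)
β3 stroke at J2  (J2: last free bond brings effort in)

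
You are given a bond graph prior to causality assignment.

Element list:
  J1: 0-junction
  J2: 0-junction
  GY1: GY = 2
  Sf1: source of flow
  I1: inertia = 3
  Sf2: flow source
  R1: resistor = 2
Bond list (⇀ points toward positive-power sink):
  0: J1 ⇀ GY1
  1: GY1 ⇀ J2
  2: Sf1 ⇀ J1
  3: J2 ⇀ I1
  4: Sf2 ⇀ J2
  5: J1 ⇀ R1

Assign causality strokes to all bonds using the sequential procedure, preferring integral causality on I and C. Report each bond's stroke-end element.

bond 2 →Sf1  (Sf1: flow source, stroke at near end)
bond 4 →Sf2  (Sf2 (Sf) sets flow on bond)
bond 3 →I1  (I1 integral (f out))
bond 1 →J2  (J2: last free bond brings effort in)
bond 0 →J1  (GY1: gyrator matches bond 1)
bond 5 →R1  (common-e at J1 fixed by 0)

bond 0 stroke at J1
bond 1 stroke at J2
bond 2 stroke at Sf1
bond 3 stroke at I1
bond 4 stroke at Sf2
bond 5 stroke at R1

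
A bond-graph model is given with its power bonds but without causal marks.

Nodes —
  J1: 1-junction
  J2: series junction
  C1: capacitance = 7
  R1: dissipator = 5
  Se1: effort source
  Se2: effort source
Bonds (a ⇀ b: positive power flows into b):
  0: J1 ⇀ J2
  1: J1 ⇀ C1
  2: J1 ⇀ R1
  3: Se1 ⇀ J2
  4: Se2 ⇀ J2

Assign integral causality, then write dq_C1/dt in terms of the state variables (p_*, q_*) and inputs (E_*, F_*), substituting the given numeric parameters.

dq_C1/dt = E_Se1/5 + E_Se2/5 - q_C1/35

b3 |J2  (Se1 fixes effort; stroke away)
b4 |J2  (Se2 (Se) sets effort on bond)
b0 |J1  (J2 needs exactly one f-in)
b1 |J1  (prefer integral on C1)
b2 |R1  (closing 1-jn rule on J1)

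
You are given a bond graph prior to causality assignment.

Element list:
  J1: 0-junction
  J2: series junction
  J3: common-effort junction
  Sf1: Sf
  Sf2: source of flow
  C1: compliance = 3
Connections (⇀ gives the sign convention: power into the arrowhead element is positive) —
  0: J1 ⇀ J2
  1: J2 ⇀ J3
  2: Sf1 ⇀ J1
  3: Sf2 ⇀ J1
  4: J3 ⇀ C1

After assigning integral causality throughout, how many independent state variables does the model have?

1  (C1 all integral)

#2 stroke→Sf1  (Sf1 (Sf) sets flow on bond)
#3 stroke→Sf2  (Sf2: flow source, stroke at near end)
#0 stroke→J1  (only one effort-in slot at J1)
#1 stroke→J2  (common-f at J2 fixed by 0)
#4 stroke→J3  (closing 0-jn rule on J3)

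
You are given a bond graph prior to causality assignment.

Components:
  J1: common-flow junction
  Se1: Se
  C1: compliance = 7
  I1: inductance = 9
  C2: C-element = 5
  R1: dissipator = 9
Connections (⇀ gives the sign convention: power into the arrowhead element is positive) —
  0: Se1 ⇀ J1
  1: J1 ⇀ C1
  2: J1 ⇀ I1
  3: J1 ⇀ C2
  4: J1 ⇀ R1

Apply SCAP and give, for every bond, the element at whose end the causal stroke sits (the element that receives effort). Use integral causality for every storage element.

β0 →J1  (source Se1 imposes e)
β1 →J1  (C1 integral (e out))
β2 →I1  (prefer integral on I1)
β3 →J1  (J1: bond 2 brought flow, rest push out)
β4 →J1  (common-f at J1 fixed by 2)

b0 |J1
b1 |J1
b2 |I1
b3 |J1
b4 |J1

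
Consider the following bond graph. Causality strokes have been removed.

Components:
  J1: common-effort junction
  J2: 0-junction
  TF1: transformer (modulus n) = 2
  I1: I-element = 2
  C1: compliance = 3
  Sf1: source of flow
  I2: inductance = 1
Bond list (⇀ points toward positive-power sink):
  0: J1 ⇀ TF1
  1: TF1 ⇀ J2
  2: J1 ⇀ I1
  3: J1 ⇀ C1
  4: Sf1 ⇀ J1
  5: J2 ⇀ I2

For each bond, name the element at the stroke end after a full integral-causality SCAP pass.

b0 →TF1
b1 →J2
b2 →I1
b3 →J1
b4 →Sf1
b5 →I2

bond 4 stroke→Sf1  (Sf1 (Sf) sets flow on bond)
bond 2 stroke→I1  (I1 integral (f out))
bond 3 stroke→J1  (C1: C, integral causality)
bond 0 stroke→TF1  (0-jn J1 has e-setter on 3)
bond 1 stroke→J2  (TF1 one-in-one-out from 0)
bond 5 stroke→I2  (0-jn J2 has e-setter on 1)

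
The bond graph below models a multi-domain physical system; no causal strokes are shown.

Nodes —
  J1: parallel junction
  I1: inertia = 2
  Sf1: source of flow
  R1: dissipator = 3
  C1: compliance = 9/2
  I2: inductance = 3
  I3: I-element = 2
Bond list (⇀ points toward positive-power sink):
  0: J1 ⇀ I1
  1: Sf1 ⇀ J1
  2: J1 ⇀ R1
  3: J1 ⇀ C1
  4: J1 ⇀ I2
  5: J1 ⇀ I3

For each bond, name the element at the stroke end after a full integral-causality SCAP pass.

b1 stroke→Sf1  (Sf1 (Sf) sets flow on bond)
b0 stroke→I1  (I1: I, integral causality)
b3 stroke→J1  (C1 integral (e out))
b2 stroke→R1  (J1: bond 3 brought effort, rest push out)
b4 stroke→I2  (common-e at J1 fixed by 3)
b5 stroke→I3  (common-e at J1 fixed by 3)

b0 stroke→I1
b1 stroke→Sf1
b2 stroke→R1
b3 stroke→J1
b4 stroke→I2
b5 stroke→I3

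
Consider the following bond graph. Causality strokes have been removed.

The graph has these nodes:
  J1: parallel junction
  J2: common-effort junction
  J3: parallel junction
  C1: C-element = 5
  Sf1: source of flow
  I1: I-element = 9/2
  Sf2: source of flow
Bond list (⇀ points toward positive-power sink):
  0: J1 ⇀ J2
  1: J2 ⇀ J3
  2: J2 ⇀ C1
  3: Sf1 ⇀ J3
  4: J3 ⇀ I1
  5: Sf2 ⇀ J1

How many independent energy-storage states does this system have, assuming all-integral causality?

2  (C1, I1 all integral)

bond 3 stroke→Sf1  (Sf1 fixes flow; stroke at Sf1)
bond 5 stroke→Sf2  (source Sf2 imposes f)
bond 0 stroke→J1  (closing 0-jn rule on J1)
bond 2 stroke→J2  (C1 outputs effort q/C1)
bond 1 stroke→J3  (J2 effort already set via bond 2)
bond 4 stroke→I1  (0-jn J3 has e-setter on 1)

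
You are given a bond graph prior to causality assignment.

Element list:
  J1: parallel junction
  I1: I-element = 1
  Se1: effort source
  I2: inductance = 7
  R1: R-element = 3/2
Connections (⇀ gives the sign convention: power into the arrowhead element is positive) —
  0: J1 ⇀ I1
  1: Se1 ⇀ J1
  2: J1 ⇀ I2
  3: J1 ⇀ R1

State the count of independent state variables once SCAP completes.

2  (I1, I2 all integral)

#1 stroke at J1  (source Se1 imposes e)
#0 stroke at I1  (common-e at J1 fixed by 1)
#2 stroke at I2  (common-e at J1 fixed by 1)
#3 stroke at R1  (J1 effort already set via bond 1)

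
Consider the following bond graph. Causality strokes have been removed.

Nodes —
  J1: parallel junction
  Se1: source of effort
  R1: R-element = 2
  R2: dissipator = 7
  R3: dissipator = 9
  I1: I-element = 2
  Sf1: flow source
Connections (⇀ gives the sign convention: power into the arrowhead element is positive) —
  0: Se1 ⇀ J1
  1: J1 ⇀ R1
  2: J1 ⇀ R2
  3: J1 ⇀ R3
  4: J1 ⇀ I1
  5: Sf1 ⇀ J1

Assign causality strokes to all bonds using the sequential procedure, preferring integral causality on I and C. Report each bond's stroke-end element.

#0 →J1  (source Se1 imposes e)
#5 →Sf1  (source Sf1 imposes f)
#1 →R1  (0-jn J1 has e-setter on 0)
#2 →R2  (J1: bond 0 brought effort, rest push out)
#3 →R3  (common-e at J1 fixed by 0)
#4 →I1  (J1 effort already set via bond 0)

β0 stroke at J1
β1 stroke at R1
β2 stroke at R2
β3 stroke at R3
β4 stroke at I1
β5 stroke at Sf1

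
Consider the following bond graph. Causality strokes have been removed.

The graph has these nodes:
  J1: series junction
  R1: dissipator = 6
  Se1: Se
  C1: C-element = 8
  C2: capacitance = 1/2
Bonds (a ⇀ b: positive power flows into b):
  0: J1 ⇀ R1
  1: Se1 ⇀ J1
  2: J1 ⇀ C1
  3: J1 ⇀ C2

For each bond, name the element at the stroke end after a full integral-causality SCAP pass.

#0 |R1
#1 |J1
#2 |J1
#3 |J1

b1 stroke→J1  (Se1 (Se) sets effort on bond)
b2 stroke→J1  (prefer integral on C1)
b3 stroke→J1  (C2 outputs effort q/C2)
b0 stroke→R1  (J1: last free bond brings flow in)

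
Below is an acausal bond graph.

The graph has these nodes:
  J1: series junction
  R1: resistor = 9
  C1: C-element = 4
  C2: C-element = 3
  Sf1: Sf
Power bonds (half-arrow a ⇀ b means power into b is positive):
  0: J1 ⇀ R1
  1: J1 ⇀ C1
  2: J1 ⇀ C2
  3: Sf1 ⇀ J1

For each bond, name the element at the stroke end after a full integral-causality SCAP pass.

bond 3 →Sf1  (Sf1 fixes flow; stroke at Sf1)
bond 0 →J1  (J1 flow already set via bond 3)
bond 1 →J1  (common-f at J1 fixed by 3)
bond 2 →J1  (J1: bond 3 brought flow, rest push out)

b0 stroke at J1
b1 stroke at J1
b2 stroke at J1
b3 stroke at Sf1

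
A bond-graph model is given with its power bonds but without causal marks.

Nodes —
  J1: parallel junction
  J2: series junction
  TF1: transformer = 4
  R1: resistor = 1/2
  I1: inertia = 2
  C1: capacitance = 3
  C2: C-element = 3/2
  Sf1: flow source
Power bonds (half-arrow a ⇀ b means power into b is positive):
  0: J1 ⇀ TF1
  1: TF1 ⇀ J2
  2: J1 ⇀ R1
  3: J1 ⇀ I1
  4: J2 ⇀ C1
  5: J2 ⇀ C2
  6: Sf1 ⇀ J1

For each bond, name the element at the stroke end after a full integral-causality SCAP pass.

β0 stroke at J1
β1 stroke at TF1
β2 stroke at R1
β3 stroke at I1
β4 stroke at J2
β5 stroke at J2
β6 stroke at Sf1

bond 6 stroke→Sf1  (source Sf1 imposes f)
bond 3 stroke→I1  (prefer integral on I1)
bond 4 stroke→J2  (C1 integral (e out))
bond 5 stroke→J2  (C2 integral (e out))
bond 1 stroke→TF1  (J2 needs exactly one f-in)
bond 0 stroke→J1  (TF TF1: opposite of bond 1)
bond 2 stroke→R1  (0-jn J1 has e-setter on 0)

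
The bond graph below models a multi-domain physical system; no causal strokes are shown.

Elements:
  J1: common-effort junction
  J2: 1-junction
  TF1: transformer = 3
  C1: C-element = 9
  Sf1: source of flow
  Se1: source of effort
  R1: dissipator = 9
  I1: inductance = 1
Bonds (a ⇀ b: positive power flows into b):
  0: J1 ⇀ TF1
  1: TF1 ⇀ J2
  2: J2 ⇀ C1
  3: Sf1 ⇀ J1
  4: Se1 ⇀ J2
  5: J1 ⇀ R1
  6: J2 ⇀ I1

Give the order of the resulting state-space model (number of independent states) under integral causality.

2  (C1, I1 all integral)

bond 3 →Sf1  (Sf1 fixes flow; stroke at Sf1)
bond 4 →J2  (Se1: effort source, stroke at far end)
bond 2 →J2  (C1 outputs effort q/C1)
bond 6 →I1  (I1 integral (f out))
bond 1 →J2  (J2 flow already set via bond 6)
bond 0 →TF1  (TF1: transformer flips bond 1)
bond 5 →J1  (J1 needs exactly one e-in)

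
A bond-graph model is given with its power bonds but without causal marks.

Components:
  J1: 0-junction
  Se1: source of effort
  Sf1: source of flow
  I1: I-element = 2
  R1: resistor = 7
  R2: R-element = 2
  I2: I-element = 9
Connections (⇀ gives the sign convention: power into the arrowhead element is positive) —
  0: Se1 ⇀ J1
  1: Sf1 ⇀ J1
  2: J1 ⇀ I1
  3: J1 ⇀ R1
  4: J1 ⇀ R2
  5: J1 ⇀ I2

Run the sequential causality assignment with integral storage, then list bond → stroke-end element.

β0 stroke→J1  (Se1 (Se) sets effort on bond)
β1 stroke→Sf1  (Sf1: flow source, stroke at near end)
β2 stroke→I1  (common-e at J1 fixed by 0)
β3 stroke→R1  (J1: bond 0 brought effort, rest push out)
β4 stroke→R2  (common-e at J1 fixed by 0)
β5 stroke→I2  (common-e at J1 fixed by 0)

b0 →J1
b1 →Sf1
b2 →I1
b3 →R1
b4 →R2
b5 →I2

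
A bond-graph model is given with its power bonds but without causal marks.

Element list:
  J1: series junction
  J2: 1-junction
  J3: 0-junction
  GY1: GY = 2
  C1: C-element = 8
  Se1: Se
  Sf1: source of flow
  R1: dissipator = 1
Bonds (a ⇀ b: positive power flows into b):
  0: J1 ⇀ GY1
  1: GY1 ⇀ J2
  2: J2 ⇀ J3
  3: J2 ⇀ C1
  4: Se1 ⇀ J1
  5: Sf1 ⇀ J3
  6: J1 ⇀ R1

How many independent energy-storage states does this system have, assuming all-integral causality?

1  (C1 all integral)

bond 4 stroke at J1  (Se1 fixes effort; stroke away)
bond 5 stroke at Sf1  (source Sf1 imposes f)
bond 2 stroke at J3  (only one effort-in slot at J3)
bond 1 stroke at J2  (J2 flow already set via bond 2)
bond 3 stroke at J2  (1-jn J2 has f-setter on 2)
bond 0 stroke at J1  (GY GY1: same side as bond 1)
bond 6 stroke at R1  (J1 needs exactly one f-in)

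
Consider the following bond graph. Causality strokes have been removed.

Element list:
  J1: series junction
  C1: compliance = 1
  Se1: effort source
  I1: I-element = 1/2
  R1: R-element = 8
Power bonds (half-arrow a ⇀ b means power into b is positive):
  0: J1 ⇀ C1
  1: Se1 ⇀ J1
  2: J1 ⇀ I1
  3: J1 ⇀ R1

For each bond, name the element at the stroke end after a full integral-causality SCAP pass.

bond 1 |J1  (source Se1 imposes e)
bond 0 |J1  (prefer integral on C1)
bond 2 |I1  (I1: I, integral causality)
bond 3 |J1  (1-jn J1 has f-setter on 2)

bond 0 stroke→J1
bond 1 stroke→J1
bond 2 stroke→I1
bond 3 stroke→J1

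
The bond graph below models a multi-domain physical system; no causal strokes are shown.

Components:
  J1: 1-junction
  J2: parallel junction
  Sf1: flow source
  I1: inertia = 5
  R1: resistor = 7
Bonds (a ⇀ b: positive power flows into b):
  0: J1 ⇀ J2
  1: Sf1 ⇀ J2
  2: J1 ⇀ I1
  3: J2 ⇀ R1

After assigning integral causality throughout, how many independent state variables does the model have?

1  (I1 all integral)

b1 |Sf1  (Sf1: flow source, stroke at near end)
b2 |I1  (prefer integral on I1)
b0 |J1  (J1 flow already set via bond 2)
b3 |J2  (J2: last free bond brings effort in)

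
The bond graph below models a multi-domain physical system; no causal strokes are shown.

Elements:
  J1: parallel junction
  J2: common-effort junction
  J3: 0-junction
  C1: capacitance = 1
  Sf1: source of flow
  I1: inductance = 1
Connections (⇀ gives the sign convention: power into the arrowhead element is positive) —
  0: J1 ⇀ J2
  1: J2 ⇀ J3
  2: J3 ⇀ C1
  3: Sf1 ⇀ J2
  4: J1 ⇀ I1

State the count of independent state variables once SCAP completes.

bond 3 |Sf1  (Sf1 fixes flow; stroke at Sf1)
bond 2 |J3  (prefer integral on C1)
bond 1 |J2  (common-e at J3 fixed by 2)
bond 0 |J1  (J2: bond 1 brought effort, rest push out)
bond 4 |I1  (0-jn J1 has e-setter on 0)

2  (C1, I1 all integral)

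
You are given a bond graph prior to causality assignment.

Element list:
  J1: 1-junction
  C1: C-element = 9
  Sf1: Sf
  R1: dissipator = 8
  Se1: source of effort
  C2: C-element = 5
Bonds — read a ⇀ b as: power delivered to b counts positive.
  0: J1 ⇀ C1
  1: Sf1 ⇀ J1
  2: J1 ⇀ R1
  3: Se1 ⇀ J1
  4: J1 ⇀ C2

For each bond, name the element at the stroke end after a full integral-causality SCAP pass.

b1 stroke→Sf1  (source Sf1 imposes f)
b3 stroke→J1  (Se1 (Se) sets effort on bond)
b0 stroke→J1  (common-f at J1 fixed by 1)
b2 stroke→J1  (common-f at J1 fixed by 1)
b4 stroke→J1  (common-f at J1 fixed by 1)

b0 |J1
b1 |Sf1
b2 |J1
b3 |J1
b4 |J1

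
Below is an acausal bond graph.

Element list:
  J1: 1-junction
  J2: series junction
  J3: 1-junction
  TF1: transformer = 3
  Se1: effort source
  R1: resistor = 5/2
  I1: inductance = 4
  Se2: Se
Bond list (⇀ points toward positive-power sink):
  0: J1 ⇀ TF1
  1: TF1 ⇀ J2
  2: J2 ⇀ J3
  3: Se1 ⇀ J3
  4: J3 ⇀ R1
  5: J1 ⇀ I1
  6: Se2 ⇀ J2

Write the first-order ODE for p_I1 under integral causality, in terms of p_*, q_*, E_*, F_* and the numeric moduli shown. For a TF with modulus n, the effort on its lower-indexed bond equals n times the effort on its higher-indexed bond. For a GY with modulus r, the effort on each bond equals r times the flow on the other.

dp_I1/dt = 3*E_Se1 + 3*E_Se2 - 45*p_I1/8

b3 stroke→J3  (source Se1 imposes e)
b6 stroke→J2  (Se2 fixes effort; stroke away)
b5 stroke→I1  (I1 outputs flow p/I1)
b0 stroke→J1  (common-f at J1 fixed by 5)
b1 stroke→TF1  (TF1 one-in-one-out from 0)
b2 stroke→J2  (1-jn J2 has f-setter on 1)
b4 stroke→J3  (J3 flow already set via bond 2)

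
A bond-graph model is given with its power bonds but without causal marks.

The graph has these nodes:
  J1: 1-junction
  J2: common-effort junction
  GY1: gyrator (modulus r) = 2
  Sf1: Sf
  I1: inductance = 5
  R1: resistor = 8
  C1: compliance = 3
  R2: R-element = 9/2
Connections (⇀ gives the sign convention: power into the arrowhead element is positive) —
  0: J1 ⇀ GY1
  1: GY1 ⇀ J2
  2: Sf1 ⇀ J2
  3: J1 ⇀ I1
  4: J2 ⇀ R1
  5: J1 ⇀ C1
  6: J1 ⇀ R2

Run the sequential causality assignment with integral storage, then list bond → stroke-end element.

#2 stroke→Sf1  (Sf1 fixes flow; stroke at Sf1)
#3 stroke→I1  (I1: I, integral causality)
#0 stroke→J1  (common-f at J1 fixed by 3)
#5 stroke→J1  (J1: bond 3 brought flow, rest push out)
#6 stroke→J1  (1-jn J1 has f-setter on 3)
#1 stroke→J2  (GY1 both-in/both-out from 0)
#4 stroke→R1  (J2: bond 1 brought effort, rest push out)

β0 stroke→J1
β1 stroke→J2
β2 stroke→Sf1
β3 stroke→I1
β4 stroke→R1
β5 stroke→J1
β6 stroke→J1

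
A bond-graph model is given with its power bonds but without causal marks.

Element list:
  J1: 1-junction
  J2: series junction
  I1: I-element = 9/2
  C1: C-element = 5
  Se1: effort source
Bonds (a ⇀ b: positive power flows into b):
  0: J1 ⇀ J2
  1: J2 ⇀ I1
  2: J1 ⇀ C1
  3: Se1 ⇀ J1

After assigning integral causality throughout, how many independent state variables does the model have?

2  (C1, I1 all integral)

b3 stroke→J1  (Se1 (Se) sets effort on bond)
b1 stroke→I1  (prefer integral on I1)
b0 stroke→J2  (common-f at J2 fixed by 1)
b2 stroke→J1  (common-f at J1 fixed by 0)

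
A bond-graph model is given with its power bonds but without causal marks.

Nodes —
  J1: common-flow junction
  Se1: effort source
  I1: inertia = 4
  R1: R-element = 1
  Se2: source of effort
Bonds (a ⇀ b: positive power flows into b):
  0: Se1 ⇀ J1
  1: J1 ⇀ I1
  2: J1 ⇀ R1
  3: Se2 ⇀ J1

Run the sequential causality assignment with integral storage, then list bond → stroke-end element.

#0 |J1
#1 |I1
#2 |J1
#3 |J1

#0 |J1  (source Se1 imposes e)
#3 |J1  (source Se2 imposes e)
#1 |I1  (I1: I, integral causality)
#2 |J1  (J1 flow already set via bond 1)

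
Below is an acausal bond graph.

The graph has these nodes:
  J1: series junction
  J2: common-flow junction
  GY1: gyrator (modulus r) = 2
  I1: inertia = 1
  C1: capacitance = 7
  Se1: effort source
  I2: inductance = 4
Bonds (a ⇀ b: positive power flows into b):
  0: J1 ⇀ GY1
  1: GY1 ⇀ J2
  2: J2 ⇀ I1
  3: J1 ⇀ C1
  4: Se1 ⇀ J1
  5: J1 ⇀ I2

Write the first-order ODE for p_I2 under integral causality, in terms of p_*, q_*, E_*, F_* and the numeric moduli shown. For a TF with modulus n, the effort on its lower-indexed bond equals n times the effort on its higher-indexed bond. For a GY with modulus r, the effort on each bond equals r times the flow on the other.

dp_I2/dt = E_Se1 - 2*p_I1 - q_C1/7

bond 4 |J1  (Se1 fixes effort; stroke away)
bond 2 |I1  (I1 outputs flow p/I1)
bond 1 |J2  (J2 flow already set via bond 2)
bond 0 |J1  (GY GY1: same side as bond 1)
bond 3 |J1  (prefer integral on C1)
bond 5 |I2  (J1: last free bond brings flow in)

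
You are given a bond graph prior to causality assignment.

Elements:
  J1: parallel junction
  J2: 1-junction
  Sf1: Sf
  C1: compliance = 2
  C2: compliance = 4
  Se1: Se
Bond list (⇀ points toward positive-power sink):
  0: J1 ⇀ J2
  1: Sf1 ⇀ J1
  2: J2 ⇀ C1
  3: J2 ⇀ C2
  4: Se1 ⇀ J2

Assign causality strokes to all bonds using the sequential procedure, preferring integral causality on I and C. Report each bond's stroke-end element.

β1 |Sf1  (Sf1: flow source, stroke at near end)
β4 |J2  (Se1: effort source, stroke at far end)
β0 |J1  (J1: last free bond brings effort in)
β2 |J2  (common-f at J2 fixed by 0)
β3 |J2  (1-jn J2 has f-setter on 0)

b0 stroke→J1
b1 stroke→Sf1
b2 stroke→J2
b3 stroke→J2
b4 stroke→J2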